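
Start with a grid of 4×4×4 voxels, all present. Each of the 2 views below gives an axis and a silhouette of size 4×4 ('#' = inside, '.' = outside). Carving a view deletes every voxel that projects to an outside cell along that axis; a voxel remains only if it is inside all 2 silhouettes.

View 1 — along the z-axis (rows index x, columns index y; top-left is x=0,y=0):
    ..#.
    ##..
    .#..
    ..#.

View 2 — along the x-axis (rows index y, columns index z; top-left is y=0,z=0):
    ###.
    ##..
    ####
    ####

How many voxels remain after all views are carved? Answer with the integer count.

remaining voxels: 15

full grid |V| = 64
step 1: project along z, AND mask (5/16) → |grid| = 20
step 2: project along x, AND mask (13/16) → |grid| = 15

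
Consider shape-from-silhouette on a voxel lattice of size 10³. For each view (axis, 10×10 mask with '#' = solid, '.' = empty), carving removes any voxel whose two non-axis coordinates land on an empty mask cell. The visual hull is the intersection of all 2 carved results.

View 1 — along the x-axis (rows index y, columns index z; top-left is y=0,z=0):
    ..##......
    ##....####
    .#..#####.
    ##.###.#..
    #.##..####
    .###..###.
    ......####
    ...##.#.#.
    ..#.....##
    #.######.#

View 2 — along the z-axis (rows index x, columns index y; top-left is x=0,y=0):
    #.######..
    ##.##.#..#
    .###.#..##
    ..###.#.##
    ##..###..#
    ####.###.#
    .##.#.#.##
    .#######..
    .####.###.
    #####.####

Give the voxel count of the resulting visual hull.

remaining voxels: 367

full grid |V| = 1000
V1 x: intersect with YZ mask (52 set) -- 520 left
V2 z: intersect with XY mask (68 set) -- 367 left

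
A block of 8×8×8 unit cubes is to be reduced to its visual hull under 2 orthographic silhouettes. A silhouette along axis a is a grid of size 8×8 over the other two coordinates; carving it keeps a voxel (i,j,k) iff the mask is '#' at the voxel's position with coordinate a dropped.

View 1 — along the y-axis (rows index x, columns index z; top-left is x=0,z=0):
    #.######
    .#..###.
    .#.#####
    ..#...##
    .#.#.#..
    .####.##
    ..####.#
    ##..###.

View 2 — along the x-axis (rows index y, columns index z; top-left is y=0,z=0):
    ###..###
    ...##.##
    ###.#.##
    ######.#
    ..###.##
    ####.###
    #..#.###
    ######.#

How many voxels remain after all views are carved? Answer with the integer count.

voxel count = 227

full grid |V| = 512
step 1: project along y, AND mask (39/64) → |grid| = 312
step 2: project along x, AND mask (47/64) → |grid| = 227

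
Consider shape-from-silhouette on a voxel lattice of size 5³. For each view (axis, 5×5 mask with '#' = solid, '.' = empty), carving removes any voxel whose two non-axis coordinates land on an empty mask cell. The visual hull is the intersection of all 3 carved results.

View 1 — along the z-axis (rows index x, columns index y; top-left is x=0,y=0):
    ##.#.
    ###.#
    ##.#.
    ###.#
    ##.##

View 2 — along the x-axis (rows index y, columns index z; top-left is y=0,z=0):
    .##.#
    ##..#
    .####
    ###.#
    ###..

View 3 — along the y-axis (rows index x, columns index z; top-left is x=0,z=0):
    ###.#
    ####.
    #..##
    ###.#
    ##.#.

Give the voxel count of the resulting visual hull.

start: 5×5×5 = 125 voxels
after view 1 [z-axis, 18 of 25 cells solid] → remaining = 90
after view 2 [x-axis, 17 of 25 cells solid] → remaining = 59
after view 3 [y-axis, 18 of 25 cells solid] → remaining = 44

voxel count = 44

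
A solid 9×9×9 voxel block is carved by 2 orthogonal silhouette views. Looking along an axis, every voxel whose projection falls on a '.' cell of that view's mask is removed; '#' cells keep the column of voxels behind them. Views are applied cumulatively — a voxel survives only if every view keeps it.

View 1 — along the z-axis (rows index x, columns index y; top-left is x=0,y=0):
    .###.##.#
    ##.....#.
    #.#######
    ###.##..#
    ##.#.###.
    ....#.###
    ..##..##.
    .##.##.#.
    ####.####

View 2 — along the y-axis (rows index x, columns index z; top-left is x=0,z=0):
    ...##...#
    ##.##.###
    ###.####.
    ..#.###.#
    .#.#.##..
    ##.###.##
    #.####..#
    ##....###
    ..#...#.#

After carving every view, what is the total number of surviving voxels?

full grid |V| = 729
V1 z: intersect with XY mask (50 set) -- 450 left
V2 y: intersect with XZ mask (47 set) -- 250 left

remaining voxels: 250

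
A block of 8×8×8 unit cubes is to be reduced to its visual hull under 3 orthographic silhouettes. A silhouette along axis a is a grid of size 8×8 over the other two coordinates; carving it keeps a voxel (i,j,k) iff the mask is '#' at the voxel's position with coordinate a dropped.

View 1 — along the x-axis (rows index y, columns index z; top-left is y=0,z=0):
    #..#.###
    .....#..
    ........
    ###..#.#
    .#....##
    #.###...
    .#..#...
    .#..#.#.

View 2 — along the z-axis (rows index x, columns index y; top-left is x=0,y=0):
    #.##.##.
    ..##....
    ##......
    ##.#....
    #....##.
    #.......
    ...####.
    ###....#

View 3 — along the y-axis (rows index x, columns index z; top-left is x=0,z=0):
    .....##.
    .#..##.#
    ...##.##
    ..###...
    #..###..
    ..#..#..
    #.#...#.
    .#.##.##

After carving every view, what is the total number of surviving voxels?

30 voxels

full grid |V| = 512
  1. axis=0 (YZ plane), |mask|=23  ⇒  voxels=184
  2. axis=2 (XY plane), |mask|=24  ⇒  voxels=77
  3. axis=1 (XZ plane), |mask|=27  ⇒  voxels=30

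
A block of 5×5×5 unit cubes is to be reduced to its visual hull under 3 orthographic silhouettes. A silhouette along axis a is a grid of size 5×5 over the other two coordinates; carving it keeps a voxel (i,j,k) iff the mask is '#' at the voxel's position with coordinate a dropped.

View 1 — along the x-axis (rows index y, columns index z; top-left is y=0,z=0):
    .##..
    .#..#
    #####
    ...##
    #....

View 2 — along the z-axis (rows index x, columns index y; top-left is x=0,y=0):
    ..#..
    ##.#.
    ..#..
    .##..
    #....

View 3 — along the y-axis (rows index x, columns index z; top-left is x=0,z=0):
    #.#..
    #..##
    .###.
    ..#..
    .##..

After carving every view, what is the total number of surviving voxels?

full grid |V| = 125
after view 1 [x-axis, 12 of 25 cells solid] → remaining = 60
after view 2 [z-axis, 8 of 25 cells solid] → remaining = 25
after view 3 [y-axis, 11 of 25 cells solid] → remaining = 11

voxel count = 11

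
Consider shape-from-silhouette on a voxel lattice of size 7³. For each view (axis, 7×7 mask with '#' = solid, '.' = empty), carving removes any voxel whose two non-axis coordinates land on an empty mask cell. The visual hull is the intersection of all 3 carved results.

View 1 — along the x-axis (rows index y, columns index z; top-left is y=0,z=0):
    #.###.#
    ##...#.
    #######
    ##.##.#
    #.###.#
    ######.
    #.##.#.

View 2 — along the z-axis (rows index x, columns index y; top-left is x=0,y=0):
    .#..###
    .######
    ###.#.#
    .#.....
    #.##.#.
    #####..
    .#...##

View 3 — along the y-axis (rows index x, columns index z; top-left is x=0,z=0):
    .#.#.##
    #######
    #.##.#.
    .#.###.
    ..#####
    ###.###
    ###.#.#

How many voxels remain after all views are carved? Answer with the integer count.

before carving: 343 voxels (7×7×7)
after view 1 [x-axis, 35 of 49 cells solid] → remaining = 245
after view 2 [z-axis, 28 of 49 cells solid] → remaining = 136
after view 3 [y-axis, 35 of 49 cells solid] → remaining = 102

remaining voxels: 102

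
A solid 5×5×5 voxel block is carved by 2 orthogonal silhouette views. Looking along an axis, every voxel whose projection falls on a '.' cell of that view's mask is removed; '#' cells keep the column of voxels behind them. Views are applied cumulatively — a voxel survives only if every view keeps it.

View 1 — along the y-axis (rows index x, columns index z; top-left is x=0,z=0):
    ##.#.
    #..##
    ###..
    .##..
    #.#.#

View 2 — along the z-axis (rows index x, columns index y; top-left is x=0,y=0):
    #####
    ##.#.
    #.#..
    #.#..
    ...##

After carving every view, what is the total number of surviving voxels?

remaining voxels: 40

initial block: 5^3 = 125
V1 y: intersect with XZ mask (14 set) -- 70 left
V2 z: intersect with XY mask (14 set) -- 40 left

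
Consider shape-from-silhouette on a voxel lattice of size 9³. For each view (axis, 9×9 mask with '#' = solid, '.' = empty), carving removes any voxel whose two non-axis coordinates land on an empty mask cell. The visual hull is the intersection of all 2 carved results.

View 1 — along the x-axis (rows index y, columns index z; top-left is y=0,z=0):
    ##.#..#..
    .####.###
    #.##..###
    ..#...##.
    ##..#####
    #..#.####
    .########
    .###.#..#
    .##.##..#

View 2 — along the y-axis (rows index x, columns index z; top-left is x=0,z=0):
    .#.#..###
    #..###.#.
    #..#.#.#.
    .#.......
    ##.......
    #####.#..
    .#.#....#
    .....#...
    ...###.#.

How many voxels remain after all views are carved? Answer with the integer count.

voxel count = 172

initial block: 9^3 = 729
after view 1 [x-axis, 51 of 81 cells solid] → remaining = 459
after view 2 [y-axis, 31 of 81 cells solid] → remaining = 172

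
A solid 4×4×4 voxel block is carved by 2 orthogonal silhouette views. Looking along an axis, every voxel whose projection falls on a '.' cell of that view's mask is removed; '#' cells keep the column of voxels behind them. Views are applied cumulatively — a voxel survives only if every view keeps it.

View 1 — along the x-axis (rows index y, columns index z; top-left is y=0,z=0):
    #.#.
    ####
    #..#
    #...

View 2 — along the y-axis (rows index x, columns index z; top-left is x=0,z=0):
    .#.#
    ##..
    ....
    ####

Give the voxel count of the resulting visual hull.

before carving: 64 voxels (4×4×4)
V1 x: intersect with YZ mask (9 set) -- 36 left
V2 y: intersect with XZ mask (8 set) -- 17 left

17 voxels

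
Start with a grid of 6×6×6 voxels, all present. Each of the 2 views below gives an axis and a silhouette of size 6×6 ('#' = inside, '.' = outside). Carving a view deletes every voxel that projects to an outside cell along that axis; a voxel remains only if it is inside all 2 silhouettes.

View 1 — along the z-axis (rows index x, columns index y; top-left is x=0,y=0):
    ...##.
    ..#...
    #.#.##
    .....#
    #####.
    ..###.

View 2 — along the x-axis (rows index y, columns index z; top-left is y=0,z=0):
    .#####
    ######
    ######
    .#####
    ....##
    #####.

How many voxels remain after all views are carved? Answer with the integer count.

before carving: 216 voxels (6×6×6)
step 1: project along z, AND mask (16/36) → |grid| = 96
step 2: project along x, AND mask (29/36) → |grid| = 73

|visual hull| = 73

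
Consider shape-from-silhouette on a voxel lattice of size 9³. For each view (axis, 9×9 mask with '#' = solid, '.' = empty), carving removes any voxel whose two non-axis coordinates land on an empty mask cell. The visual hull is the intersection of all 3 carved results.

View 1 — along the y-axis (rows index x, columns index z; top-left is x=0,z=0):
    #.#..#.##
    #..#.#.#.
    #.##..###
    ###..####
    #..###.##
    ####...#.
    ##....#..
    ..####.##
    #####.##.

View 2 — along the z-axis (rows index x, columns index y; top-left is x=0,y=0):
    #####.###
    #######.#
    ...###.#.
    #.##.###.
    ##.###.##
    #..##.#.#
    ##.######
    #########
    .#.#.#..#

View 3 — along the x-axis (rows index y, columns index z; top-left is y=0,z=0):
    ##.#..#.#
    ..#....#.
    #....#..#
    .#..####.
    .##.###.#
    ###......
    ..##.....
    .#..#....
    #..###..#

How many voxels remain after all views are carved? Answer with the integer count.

voxel count = 124

initial block: 9^3 = 729
after view 1 [y-axis, 49 of 81 cells solid] → remaining = 441
after view 2 [z-axis, 59 of 81 cells solid] → remaining = 311
after view 3 [x-axis, 33 of 81 cells solid] → remaining = 124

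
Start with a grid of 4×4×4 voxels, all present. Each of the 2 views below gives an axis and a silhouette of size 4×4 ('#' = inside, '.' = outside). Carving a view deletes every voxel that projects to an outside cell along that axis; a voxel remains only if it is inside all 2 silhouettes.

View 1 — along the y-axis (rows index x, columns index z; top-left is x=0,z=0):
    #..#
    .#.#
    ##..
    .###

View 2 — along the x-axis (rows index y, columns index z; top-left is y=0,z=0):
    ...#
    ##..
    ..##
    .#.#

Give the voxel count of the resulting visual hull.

voxel count = 18

start: 4×4×4 = 64 voxels
step 1: project along y, AND mask (9/16) → |grid| = 36
step 2: project along x, AND mask (7/16) → |grid| = 18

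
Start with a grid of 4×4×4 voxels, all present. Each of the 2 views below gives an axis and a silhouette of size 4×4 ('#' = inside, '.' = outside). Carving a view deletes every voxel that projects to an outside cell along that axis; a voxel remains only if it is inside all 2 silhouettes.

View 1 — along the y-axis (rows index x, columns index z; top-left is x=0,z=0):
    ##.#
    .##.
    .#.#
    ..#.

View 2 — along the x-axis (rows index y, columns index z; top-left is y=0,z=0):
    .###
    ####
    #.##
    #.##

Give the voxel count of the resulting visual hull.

before carving: 64 voxels (4×4×4)
[1] y-view keeps 8 columns → grid now 32
[2] x-view keeps 13 columns → grid now 25

|visual hull| = 25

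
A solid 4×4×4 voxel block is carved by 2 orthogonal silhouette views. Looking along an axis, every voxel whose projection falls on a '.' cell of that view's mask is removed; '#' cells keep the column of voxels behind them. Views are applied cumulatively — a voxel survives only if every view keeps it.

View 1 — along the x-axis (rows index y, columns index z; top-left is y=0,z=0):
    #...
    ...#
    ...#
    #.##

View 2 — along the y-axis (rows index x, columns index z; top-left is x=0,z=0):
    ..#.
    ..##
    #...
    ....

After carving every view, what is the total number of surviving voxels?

7 voxels

initial block: 4^3 = 64
[1] x-view keeps 6 columns → grid now 24
[2] y-view keeps 4 columns → grid now 7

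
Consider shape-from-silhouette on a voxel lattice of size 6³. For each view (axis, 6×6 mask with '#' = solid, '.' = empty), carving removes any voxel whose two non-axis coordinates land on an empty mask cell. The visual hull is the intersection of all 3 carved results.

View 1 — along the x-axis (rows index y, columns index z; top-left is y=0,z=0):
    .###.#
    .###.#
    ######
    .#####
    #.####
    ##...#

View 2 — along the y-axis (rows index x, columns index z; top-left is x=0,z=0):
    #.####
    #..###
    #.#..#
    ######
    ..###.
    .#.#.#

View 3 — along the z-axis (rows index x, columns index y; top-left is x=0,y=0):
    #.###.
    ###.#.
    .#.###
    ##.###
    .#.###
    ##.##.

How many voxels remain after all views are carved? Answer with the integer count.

78 voxels

start: 6×6×6 = 216 voxels
  1. axis=0 (YZ plane), |mask|=27  ⇒  voxels=162
  2. axis=1 (XZ plane), |mask|=24  ⇒  voxels=109
  3. axis=2 (XY plane), |mask|=25  ⇒  voxels=78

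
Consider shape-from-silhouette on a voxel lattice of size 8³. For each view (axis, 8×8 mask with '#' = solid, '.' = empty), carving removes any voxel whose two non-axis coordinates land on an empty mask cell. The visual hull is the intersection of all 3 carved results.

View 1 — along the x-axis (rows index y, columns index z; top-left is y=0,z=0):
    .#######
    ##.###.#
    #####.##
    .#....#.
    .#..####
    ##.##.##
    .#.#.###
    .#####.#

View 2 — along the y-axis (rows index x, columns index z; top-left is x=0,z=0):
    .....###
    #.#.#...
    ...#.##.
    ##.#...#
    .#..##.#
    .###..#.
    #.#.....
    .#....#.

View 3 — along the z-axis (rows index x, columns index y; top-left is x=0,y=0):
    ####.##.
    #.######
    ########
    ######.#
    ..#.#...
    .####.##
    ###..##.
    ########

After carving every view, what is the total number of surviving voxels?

voxel count = 103

initial block: 8^3 = 512
[1] x-view keeps 44 columns → grid now 352
[2] y-view keeps 25 columns → grid now 140
[3] z-view keeps 49 columns → grid now 103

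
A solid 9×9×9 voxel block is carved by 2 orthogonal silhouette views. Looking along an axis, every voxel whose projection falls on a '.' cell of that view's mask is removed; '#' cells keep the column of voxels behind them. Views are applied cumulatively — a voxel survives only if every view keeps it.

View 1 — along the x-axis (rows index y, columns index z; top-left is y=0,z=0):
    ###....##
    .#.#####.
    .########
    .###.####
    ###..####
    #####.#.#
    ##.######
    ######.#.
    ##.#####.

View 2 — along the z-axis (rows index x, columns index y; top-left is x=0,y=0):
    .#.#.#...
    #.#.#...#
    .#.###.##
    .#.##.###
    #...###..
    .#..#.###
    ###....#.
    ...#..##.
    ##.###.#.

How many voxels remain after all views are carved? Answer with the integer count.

before carving: 729 voxels (9×9×9)
[1] x-view keeps 62 columns → grid now 558
[2] z-view keeps 41 columns → grid now 279

remaining voxels: 279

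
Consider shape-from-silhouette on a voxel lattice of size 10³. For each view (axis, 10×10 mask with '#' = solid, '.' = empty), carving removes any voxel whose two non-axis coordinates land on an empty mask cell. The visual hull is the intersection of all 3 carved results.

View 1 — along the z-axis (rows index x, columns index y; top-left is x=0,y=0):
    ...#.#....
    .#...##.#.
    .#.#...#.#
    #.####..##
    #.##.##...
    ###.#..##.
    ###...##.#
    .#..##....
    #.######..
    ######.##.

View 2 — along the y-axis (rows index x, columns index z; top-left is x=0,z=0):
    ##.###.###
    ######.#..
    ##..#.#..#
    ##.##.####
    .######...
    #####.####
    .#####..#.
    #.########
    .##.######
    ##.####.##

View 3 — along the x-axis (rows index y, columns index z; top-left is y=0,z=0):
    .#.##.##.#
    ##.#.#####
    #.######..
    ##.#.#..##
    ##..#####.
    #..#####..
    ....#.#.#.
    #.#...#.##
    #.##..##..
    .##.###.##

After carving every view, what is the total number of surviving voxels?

initial block: 10^3 = 1000
step 1: project along z, AND mask (52/100) → |grid| = 520
step 2: project along y, AND mask (74/100) → |grid| = 387
step 3: project along x, AND mask (60/100) → |grid| = 240

voxel count = 240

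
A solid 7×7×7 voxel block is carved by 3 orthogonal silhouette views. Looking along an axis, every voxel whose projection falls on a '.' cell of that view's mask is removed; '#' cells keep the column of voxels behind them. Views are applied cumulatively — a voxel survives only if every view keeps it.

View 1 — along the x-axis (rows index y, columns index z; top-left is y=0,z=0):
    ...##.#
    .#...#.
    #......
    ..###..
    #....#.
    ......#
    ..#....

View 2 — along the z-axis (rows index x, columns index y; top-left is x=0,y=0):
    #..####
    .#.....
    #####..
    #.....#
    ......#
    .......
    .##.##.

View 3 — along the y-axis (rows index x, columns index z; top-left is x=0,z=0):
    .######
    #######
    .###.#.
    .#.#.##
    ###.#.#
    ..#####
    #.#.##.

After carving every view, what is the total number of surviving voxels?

full grid |V| = 343
step 1: project along x, AND mask (13/49) → |grid| = 91
step 2: project along z, AND mask (18/49) → |grid| = 34
step 3: project along y, AND mask (35/49) → |grid| = 24

|visual hull| = 24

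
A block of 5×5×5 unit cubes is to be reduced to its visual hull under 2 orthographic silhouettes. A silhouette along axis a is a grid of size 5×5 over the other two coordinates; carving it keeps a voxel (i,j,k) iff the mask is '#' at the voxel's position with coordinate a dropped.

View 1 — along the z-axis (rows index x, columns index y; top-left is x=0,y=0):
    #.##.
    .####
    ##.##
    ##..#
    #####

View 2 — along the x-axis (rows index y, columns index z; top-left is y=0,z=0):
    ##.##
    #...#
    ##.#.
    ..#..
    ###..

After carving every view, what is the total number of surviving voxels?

remaining voxels: 49

initial block: 5^3 = 125
after view 1 [z-axis, 19 of 25 cells solid] → remaining = 95
after view 2 [x-axis, 13 of 25 cells solid] → remaining = 49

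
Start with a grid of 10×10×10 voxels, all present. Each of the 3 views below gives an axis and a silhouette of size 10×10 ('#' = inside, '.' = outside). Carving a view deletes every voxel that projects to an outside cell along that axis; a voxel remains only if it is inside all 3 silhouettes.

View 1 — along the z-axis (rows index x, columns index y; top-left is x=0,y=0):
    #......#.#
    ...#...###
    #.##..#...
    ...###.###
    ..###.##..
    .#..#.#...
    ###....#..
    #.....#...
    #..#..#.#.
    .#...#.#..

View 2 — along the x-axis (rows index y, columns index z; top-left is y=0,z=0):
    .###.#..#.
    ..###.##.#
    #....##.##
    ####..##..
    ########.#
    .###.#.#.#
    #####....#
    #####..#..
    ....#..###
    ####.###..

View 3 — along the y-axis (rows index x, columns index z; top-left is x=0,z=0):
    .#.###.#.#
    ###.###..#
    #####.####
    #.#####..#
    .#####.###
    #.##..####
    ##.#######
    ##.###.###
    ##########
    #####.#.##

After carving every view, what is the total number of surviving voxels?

full grid |V| = 1000
  1. axis=2 (XY plane), |mask|=38  ⇒  voxels=380
  2. axis=0 (YZ plane), |mask|=60  ⇒  voxels=226
  3. axis=1 (XZ plane), |mask|=79  ⇒  voxels=174

|visual hull| = 174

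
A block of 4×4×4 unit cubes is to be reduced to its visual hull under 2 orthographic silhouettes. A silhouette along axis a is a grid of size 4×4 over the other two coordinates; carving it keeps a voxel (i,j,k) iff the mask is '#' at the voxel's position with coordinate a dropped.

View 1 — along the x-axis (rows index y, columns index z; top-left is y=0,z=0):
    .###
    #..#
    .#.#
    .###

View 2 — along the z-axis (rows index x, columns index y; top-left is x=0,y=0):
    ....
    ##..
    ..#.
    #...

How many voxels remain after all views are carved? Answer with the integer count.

full grid |V| = 64
after view 1 [x-axis, 10 of 16 cells solid] → remaining = 40
after view 2 [z-axis, 4 of 16 cells solid] → remaining = 10

10 voxels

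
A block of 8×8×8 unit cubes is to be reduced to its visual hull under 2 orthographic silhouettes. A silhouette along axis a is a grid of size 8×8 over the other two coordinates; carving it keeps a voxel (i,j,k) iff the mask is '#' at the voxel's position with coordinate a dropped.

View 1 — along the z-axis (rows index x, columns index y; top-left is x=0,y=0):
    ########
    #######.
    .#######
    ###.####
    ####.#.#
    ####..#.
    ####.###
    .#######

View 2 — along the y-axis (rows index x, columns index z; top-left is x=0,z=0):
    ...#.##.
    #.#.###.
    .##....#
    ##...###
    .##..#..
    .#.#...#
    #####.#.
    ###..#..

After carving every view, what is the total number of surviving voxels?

before carving: 512 voxels (8×8×8)
V1 z: intersect with XY mask (54 set) -- 432 left
V2 y: intersect with XZ mask (32 set) -- 218 left

|visual hull| = 218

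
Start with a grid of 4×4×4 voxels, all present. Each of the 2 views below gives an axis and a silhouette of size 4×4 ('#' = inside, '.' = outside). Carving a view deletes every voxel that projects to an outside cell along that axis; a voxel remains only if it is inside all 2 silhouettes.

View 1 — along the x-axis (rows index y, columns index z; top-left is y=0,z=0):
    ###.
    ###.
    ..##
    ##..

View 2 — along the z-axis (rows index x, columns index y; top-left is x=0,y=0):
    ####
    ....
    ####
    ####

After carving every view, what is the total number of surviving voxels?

before carving: 64 voxels (4×4×4)
  1. axis=0 (YZ plane), |mask|=10  ⇒  voxels=40
  2. axis=2 (XY plane), |mask|=12  ⇒  voxels=30

voxel count = 30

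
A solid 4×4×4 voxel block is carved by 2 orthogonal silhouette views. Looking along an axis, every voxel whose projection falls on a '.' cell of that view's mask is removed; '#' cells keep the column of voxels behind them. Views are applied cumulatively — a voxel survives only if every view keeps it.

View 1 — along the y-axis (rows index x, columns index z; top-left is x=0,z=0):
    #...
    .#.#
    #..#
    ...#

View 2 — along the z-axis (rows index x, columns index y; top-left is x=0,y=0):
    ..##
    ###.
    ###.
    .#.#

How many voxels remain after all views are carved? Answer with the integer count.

initial block: 4^3 = 64
step 1: project along y, AND mask (6/16) → |grid| = 24
step 2: project along z, AND mask (10/16) → |grid| = 16

remaining voxels: 16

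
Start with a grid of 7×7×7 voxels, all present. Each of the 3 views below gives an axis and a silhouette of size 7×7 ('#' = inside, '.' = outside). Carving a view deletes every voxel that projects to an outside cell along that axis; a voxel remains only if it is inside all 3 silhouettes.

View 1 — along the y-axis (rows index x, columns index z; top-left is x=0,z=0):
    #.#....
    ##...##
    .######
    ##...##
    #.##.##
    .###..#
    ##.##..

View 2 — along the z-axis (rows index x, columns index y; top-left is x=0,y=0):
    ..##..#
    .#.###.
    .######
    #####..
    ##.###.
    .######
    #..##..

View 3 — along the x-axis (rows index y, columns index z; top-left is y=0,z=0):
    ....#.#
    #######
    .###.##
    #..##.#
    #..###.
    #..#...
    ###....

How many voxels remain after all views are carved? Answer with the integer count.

voxel count = 80

initial block: 7^3 = 343
carve view 1 (along y, XZ-mask fill 29/49): 203 voxels remain
carve view 2 (along z, XY-mask fill 32/49): 139 voxels remain
carve view 3 (along x, YZ-mask fill 27/49): 80 voxels remain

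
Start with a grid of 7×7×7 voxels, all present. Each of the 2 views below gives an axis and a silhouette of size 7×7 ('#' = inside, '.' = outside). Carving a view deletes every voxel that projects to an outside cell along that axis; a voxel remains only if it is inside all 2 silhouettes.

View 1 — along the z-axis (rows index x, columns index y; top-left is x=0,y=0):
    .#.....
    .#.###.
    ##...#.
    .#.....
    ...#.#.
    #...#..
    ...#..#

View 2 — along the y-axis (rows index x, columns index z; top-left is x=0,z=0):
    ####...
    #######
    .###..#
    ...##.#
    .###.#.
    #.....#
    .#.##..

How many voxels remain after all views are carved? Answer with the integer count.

initial block: 7^3 = 343
[1] z-view keeps 15 columns → grid now 105
[2] y-view keeps 27 columns → grid now 65

|visual hull| = 65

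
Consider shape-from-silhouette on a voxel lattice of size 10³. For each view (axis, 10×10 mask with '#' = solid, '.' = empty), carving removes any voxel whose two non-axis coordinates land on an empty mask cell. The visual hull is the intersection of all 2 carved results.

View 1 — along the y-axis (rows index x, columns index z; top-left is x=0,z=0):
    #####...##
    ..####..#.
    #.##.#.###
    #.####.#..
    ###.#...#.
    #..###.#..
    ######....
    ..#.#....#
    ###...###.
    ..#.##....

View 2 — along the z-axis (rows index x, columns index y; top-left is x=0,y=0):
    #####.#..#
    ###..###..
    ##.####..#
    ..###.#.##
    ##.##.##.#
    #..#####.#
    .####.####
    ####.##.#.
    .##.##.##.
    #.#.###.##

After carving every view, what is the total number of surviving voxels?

initial block: 10^3 = 1000
  1. axis=1 (XZ plane), |mask|=53  ⇒  voxels=530
  2. axis=2 (XY plane), |mask|=68  ⇒  voxels=360

|visual hull| = 360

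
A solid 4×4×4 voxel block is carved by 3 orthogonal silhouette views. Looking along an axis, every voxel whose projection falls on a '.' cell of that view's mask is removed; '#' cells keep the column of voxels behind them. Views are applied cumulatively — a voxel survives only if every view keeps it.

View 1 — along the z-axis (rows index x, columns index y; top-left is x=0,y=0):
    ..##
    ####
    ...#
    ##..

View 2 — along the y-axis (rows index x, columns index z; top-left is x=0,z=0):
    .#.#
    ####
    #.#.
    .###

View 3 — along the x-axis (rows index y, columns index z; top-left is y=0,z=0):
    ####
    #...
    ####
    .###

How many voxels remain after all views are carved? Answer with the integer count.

before carving: 64 voxels (4×4×4)
  1. axis=2 (XY plane), |mask|=9  ⇒  voxels=36
  2. axis=1 (XZ plane), |mask|=11  ⇒  voxels=28
  3. axis=0 (YZ plane), |mask|=12  ⇒  voxels=20

remaining voxels: 20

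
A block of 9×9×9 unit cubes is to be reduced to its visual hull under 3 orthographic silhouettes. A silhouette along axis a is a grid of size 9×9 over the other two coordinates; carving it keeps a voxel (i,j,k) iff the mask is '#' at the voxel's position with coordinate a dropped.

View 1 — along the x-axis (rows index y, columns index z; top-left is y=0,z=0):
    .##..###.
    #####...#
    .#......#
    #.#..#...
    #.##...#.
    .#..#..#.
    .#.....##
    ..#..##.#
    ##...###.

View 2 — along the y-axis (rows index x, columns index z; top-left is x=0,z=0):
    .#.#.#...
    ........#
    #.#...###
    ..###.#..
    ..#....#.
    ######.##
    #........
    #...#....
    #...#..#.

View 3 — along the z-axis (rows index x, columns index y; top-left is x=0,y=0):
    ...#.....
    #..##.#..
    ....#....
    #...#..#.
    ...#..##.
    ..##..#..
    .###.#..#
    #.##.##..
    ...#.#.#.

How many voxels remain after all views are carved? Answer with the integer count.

remaining voxels: 30

before carving: 729 voxels (9×9×9)
step 1: project along x, AND mask (35/81) → |grid| = 315
step 2: project along y, AND mask (29/81) → |grid| = 112
step 3: project along z, AND mask (28/81) → |grid| = 30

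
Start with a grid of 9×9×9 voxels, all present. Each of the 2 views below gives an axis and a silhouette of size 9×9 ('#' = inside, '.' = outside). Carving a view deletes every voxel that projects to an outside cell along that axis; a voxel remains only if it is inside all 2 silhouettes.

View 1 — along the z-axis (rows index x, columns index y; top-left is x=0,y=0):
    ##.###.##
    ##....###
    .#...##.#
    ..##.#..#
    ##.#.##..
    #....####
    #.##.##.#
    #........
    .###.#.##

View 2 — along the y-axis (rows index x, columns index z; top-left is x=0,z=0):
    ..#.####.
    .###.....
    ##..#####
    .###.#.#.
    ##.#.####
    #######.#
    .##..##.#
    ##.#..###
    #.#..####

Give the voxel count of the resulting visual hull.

remaining voxels: 245

initial block: 9^3 = 729
[1] z-view keeps 43 columns → grid now 387
[2] y-view keeps 52 columns → grid now 245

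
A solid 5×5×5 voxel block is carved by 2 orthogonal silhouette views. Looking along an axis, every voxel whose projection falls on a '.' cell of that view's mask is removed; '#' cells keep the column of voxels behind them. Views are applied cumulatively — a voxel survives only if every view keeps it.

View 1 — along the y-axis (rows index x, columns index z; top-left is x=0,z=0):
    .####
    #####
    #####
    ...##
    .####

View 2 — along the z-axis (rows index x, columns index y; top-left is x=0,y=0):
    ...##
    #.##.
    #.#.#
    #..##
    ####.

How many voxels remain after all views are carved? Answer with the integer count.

60 voxels

start: 5×5×5 = 125 voxels
[1] y-view keeps 20 columns → grid now 100
[2] z-view keeps 15 columns → grid now 60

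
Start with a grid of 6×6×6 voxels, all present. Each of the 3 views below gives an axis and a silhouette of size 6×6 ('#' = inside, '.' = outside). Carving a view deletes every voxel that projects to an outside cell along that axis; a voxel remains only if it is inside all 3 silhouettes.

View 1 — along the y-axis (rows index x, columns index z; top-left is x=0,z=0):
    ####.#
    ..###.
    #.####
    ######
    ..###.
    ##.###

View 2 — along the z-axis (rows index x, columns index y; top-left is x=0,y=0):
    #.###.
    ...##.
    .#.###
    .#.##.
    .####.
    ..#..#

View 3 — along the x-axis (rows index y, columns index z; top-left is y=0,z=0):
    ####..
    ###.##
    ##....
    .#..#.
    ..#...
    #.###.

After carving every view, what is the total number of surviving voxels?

voxel count = 37

full grid |V| = 216
after view 1 [y-axis, 27 of 36 cells solid] → remaining = 162
after view 2 [z-axis, 19 of 36 cells solid] → remaining = 86
after view 3 [x-axis, 18 of 36 cells solid] → remaining = 37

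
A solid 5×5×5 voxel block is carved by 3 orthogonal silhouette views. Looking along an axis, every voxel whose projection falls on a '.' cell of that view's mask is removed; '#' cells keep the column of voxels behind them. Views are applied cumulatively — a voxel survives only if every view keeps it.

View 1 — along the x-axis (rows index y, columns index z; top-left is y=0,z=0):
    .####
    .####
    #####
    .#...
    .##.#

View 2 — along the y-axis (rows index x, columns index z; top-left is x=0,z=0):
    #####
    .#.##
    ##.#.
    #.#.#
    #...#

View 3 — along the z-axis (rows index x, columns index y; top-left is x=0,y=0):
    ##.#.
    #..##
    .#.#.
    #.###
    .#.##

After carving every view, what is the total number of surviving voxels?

start: 5×5×5 = 125 voxels
after view 1 [x-axis, 17 of 25 cells solid] → remaining = 85
after view 2 [y-axis, 16 of 25 cells solid] → remaining = 52
after view 3 [z-axis, 15 of 25 cells solid] → remaining = 27

|visual hull| = 27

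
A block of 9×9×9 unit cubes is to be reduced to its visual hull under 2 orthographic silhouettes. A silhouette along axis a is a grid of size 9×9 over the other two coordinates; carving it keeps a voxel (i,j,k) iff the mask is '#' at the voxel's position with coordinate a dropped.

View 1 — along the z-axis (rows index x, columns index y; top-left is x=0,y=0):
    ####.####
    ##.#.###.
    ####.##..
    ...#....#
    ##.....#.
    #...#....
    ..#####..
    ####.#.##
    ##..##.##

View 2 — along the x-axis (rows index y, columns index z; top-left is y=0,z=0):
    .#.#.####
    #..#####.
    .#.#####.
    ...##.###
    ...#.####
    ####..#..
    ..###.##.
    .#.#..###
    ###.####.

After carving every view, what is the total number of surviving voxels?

initial block: 9^3 = 729
[1] z-view keeps 45 columns → grid now 405
[2] x-view keeps 50 columns → grid now 250

remaining voxels: 250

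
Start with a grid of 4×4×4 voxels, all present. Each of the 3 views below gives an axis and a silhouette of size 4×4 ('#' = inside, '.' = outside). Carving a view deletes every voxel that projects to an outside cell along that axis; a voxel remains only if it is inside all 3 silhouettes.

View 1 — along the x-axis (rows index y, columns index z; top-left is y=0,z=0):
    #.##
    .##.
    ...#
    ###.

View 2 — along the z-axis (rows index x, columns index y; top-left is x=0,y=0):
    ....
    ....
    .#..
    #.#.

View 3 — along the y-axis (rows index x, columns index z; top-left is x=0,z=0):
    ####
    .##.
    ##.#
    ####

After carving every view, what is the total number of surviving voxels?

start: 4×4×4 = 64 voxels
  1. axis=0 (YZ plane), |mask|=9  ⇒  voxels=36
  2. axis=2 (XY plane), |mask|=3  ⇒  voxels=6
  3. axis=1 (XZ plane), |mask|=13  ⇒  voxels=5

|visual hull| = 5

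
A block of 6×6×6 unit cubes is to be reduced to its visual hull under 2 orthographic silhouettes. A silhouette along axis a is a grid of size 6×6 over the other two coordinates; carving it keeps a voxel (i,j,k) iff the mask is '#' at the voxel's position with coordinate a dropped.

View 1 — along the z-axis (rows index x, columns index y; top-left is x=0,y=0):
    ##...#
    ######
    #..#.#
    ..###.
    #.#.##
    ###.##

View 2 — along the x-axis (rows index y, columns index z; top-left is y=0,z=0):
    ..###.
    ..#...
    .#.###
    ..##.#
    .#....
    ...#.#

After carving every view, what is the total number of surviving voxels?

start: 6×6×6 = 216 voxels
step 1: project along z, AND mask (24/36) → |grid| = 144
step 2: project along x, AND mask (14/36) → |grid| = 57

57 voxels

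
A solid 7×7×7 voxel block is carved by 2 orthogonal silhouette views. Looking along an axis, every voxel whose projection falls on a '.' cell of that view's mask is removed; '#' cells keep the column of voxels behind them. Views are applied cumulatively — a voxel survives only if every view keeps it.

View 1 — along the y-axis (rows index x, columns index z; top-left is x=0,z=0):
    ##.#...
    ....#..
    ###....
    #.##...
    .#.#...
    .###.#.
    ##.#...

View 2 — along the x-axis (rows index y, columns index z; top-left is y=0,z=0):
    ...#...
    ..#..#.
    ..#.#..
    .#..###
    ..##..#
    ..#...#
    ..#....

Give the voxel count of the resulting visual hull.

34 voxels

start: 7×7×7 = 343 voxels
[1] y-view keeps 19 columns → grid now 133
[2] x-view keeps 15 columns → grid now 34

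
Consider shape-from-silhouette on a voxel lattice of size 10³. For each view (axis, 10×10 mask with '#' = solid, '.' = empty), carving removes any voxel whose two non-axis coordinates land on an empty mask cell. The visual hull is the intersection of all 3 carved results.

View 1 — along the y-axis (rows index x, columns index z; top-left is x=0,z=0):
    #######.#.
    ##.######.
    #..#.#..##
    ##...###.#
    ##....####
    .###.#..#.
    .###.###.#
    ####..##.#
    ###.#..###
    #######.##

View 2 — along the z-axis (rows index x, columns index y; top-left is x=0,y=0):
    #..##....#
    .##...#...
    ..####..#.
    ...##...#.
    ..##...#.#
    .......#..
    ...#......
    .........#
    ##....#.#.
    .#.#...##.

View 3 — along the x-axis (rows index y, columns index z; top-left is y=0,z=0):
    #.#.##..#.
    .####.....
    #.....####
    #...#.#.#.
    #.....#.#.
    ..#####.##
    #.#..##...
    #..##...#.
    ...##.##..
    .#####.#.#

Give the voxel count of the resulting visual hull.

start: 10×10×10 = 1000 voxels
carve view 1 (along y, XZ-mask fill 68/100): 680 voxels remain
carve view 2 (along z, XY-mask fill 30/100): 206 voxels remain
carve view 3 (along x, YZ-mask fill 47/100): 92 voxels remain

voxel count = 92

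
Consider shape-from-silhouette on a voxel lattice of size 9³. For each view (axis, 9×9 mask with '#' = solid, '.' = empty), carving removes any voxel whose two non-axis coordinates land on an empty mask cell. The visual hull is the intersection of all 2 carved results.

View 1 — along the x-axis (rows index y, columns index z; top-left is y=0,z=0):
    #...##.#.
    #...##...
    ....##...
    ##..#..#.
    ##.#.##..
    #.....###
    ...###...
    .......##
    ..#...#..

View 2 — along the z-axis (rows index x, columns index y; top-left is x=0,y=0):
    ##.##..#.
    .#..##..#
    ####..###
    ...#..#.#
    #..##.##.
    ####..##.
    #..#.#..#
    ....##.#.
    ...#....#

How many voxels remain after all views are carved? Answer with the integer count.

|visual hull| = 128

full grid |V| = 729
  1. axis=0 (YZ plane), |mask|=29  ⇒  voxels=261
  2. axis=2 (XY plane), |mask|=39  ⇒  voxels=128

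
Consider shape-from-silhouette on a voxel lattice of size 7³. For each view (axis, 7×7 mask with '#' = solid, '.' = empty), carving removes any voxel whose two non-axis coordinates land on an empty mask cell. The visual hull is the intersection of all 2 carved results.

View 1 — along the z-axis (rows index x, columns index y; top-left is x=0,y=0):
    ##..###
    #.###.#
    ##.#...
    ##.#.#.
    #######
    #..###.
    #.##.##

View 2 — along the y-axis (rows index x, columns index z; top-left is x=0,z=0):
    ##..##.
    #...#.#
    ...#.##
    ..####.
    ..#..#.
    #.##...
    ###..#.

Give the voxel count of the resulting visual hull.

full grid |V| = 343
  1. axis=2 (XY plane), |mask|=33  ⇒  voxels=231
  2. axis=1 (XZ plane), |mask|=23  ⇒  voxels=106

voxel count = 106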